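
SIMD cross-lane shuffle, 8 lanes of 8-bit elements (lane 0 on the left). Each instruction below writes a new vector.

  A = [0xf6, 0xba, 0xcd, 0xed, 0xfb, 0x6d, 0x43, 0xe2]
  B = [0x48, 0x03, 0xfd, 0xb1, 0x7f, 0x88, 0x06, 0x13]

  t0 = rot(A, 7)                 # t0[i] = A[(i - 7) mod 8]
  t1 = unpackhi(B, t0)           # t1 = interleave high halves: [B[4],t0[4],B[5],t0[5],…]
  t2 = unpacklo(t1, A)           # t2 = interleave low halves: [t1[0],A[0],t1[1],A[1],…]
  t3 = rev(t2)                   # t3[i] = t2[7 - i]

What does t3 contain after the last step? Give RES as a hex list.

RES = [0xed, 0x43, 0xcd, 0x88, 0xba, 0x6d, 0xf6, 0x7f]

t0 = [0xba, 0xcd, 0xed, 0xfb, 0x6d, 0x43, 0xe2, 0xf6]
t1 = [0x7f, 0x6d, 0x88, 0x43, 0x06, 0xe2, 0x13, 0xf6]
t2 = [0x7f, 0xf6, 0x6d, 0xba, 0x88, 0xcd, 0x43, 0xed]
t3 = [0xed, 0x43, 0xcd, 0x88, 0xba, 0x6d, 0xf6, 0x7f]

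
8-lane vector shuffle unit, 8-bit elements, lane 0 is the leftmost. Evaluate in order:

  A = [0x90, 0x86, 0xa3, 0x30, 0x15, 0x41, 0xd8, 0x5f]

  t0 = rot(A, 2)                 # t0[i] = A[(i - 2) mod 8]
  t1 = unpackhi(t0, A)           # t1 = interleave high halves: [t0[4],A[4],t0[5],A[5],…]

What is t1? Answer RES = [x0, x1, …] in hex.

  t0: d8 5f 90 86 a3 30 15 41
  t1: a3 15 30 41 15 d8 41 5f

RES = [ 0xa3  0x15  0x30  0x41  0x15  0xd8  0x41  0x5f ]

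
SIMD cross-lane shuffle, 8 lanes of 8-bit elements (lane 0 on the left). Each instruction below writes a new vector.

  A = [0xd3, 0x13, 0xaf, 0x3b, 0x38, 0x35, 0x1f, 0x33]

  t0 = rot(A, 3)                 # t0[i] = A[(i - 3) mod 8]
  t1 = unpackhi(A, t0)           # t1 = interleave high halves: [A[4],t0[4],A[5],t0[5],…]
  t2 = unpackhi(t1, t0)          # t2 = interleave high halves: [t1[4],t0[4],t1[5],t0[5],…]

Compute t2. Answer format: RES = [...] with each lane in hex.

RES = [0x1f, 0x13, 0x3b, 0xaf, 0x33, 0x3b, 0x38, 0x38]

  t0: 35 1f 33 d3 13 af 3b 38
  t1: 38 13 35 af 1f 3b 33 38
  t2: 1f 13 3b af 33 3b 38 38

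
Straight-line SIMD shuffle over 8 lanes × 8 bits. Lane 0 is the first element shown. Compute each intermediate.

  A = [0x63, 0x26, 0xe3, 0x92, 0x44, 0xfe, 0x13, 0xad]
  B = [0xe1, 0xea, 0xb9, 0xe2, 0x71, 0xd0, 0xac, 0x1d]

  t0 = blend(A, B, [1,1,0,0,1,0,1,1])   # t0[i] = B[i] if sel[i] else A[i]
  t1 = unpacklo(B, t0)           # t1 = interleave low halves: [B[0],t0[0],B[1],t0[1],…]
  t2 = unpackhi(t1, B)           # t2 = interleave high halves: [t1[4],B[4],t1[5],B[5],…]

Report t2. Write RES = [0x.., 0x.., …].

  t0: e1 ea e3 92 71 fe ac 1d
  t1: e1 e1 ea ea b9 e3 e2 92
  t2: b9 71 e3 d0 e2 ac 92 1d

RES = [0xb9, 0x71, 0xe3, 0xd0, 0xe2, 0xac, 0x92, 0x1d]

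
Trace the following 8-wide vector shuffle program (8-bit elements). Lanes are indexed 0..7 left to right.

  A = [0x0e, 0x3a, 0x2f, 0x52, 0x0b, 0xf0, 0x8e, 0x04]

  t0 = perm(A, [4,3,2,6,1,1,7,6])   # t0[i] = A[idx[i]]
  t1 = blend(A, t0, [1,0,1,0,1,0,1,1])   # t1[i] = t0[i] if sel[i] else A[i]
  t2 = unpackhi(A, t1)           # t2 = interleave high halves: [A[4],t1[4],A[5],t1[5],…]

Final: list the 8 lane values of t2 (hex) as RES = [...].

RES = [ 0x0b  0x3a  0xf0  0xf0  0x8e  0x04  0x04  0x8e ]

  t0: 0b 52 2f 8e 3a 3a 04 8e
  t1: 0b 3a 2f 52 3a f0 04 8e
  t2: 0b 3a f0 f0 8e 04 04 8e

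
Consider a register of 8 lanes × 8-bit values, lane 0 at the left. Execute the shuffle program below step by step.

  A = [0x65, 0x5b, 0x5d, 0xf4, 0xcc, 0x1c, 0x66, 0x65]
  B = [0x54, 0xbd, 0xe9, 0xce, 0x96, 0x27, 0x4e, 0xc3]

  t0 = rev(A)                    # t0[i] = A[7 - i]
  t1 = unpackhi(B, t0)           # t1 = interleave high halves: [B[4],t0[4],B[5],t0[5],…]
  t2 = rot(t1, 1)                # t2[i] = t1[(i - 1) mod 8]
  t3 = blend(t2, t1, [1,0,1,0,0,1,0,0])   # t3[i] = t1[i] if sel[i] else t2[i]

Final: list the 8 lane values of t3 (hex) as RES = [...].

  t0: 65 66 1c cc f4 5d 5b 65
  t1: 96 f4 27 5d 4e 5b c3 65
  t2: 65 96 f4 27 5d 4e 5b c3
  t3: 96 96 27 27 5d 5b 5b c3

RES = [0x96, 0x96, 0x27, 0x27, 0x5d, 0x5b, 0x5b, 0xc3]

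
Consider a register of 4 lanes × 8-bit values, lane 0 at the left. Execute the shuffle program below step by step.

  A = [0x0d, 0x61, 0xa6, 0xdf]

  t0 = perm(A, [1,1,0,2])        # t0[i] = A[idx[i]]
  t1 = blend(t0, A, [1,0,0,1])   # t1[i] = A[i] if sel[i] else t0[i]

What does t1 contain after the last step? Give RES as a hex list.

→ t0 |61|61|0d|a6|
→ t1 |0d|61|0d|df|

RES = [ 0x0d  0x61  0x0d  0xdf ]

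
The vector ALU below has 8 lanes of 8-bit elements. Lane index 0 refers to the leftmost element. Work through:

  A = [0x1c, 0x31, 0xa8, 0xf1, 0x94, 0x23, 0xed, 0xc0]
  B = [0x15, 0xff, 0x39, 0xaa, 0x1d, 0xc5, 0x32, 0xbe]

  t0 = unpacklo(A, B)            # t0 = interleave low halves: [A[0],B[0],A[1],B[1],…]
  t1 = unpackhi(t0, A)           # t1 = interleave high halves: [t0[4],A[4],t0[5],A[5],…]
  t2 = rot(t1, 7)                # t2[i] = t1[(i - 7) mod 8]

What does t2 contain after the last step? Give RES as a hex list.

RES = [0x94, 0x39, 0x23, 0xf1, 0xed, 0xaa, 0xc0, 0xa8]

t0 = [0x1c, 0x15, 0x31, 0xff, 0xa8, 0x39, 0xf1, 0xaa]
t1 = [0xa8, 0x94, 0x39, 0x23, 0xf1, 0xed, 0xaa, 0xc0]
t2 = [0x94, 0x39, 0x23, 0xf1, 0xed, 0xaa, 0xc0, 0xa8]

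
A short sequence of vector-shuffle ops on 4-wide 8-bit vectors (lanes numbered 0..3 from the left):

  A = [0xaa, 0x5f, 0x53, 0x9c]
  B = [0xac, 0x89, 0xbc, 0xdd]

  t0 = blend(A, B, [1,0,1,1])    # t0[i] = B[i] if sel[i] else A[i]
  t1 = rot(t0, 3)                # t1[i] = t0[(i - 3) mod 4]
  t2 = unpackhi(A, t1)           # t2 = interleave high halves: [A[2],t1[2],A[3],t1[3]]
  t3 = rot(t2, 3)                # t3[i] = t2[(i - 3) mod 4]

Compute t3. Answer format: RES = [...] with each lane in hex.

RES = [ 0xdd  0x9c  0xac  0x53 ]

t0 = [0xac, 0x5f, 0xbc, 0xdd]
t1 = [0x5f, 0xbc, 0xdd, 0xac]
t2 = [0x53, 0xdd, 0x9c, 0xac]
t3 = [0xdd, 0x9c, 0xac, 0x53]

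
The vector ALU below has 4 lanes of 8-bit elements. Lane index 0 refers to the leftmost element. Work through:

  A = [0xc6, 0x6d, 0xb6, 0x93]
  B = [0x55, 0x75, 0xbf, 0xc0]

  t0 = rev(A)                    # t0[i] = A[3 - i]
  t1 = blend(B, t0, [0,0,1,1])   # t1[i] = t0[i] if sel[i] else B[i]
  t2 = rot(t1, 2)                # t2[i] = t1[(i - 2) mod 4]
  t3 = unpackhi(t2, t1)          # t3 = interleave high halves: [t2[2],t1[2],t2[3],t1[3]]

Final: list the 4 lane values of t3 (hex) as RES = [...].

RES = [ 0x55  0x6d  0x75  0xc6 ]

→ t0 |93|b6|6d|c6|
→ t1 |55|75|6d|c6|
→ t2 |6d|c6|55|75|
→ t3 |55|6d|75|c6|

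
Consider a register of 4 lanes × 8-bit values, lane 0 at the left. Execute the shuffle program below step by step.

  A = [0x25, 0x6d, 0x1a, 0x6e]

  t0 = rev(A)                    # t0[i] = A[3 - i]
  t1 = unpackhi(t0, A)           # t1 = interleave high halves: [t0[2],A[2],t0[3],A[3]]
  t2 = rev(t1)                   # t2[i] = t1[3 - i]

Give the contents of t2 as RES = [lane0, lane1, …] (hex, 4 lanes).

→ t0 |6e|1a|6d|25|
→ t1 |6d|1a|25|6e|
→ t2 |6e|25|1a|6d|

RES = [ 0x6e  0x25  0x1a  0x6d ]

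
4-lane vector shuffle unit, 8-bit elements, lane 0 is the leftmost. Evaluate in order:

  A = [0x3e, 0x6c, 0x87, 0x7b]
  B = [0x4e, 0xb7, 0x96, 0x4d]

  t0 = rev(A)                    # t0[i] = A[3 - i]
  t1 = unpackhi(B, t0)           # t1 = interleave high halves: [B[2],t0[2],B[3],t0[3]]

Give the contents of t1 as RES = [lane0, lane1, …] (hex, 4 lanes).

→ t0 |7b|87|6c|3e|
→ t1 |96|6c|4d|3e|

RES = [ 0x96  0x6c  0x4d  0x3e ]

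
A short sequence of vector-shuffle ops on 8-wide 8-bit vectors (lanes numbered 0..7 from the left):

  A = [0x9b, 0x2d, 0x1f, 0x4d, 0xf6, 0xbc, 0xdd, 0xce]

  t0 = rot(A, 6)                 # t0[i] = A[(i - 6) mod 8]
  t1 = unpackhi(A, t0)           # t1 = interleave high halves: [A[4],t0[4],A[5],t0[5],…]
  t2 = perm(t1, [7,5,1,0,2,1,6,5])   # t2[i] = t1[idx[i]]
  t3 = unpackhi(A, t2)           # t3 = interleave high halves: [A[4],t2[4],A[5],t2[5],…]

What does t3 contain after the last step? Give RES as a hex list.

t0 = [0x1f, 0x4d, 0xf6, 0xbc, 0xdd, 0xce, 0x9b, 0x2d]
t1 = [0xf6, 0xdd, 0xbc, 0xce, 0xdd, 0x9b, 0xce, 0x2d]
t2 = [0x2d, 0x9b, 0xdd, 0xf6, 0xbc, 0xdd, 0xce, 0x9b]
t3 = [0xf6, 0xbc, 0xbc, 0xdd, 0xdd, 0xce, 0xce, 0x9b]

RES = [ 0xf6  0xbc  0xbc  0xdd  0xdd  0xce  0xce  0x9b ]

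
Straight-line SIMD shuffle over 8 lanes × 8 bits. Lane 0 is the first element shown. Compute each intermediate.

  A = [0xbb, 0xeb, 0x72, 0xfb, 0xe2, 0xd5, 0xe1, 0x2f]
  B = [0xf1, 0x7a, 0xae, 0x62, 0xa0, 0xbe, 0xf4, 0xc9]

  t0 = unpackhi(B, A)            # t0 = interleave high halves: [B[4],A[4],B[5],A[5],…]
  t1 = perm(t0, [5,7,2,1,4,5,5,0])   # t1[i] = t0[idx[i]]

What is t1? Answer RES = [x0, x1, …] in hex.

t0 = [0xa0, 0xe2, 0xbe, 0xd5, 0xf4, 0xe1, 0xc9, 0x2f]
t1 = [0xe1, 0x2f, 0xbe, 0xe2, 0xf4, 0xe1, 0xe1, 0xa0]

RES = [0xe1, 0x2f, 0xbe, 0xe2, 0xf4, 0xe1, 0xe1, 0xa0]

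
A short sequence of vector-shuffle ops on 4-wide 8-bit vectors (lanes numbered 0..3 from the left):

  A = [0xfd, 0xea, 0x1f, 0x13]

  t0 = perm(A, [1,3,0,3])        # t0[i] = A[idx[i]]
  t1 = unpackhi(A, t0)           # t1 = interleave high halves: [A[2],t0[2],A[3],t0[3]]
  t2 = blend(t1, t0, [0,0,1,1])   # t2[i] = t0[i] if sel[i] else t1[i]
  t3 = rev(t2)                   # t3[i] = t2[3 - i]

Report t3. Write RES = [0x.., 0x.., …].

t0 = [0xea, 0x13, 0xfd, 0x13]
t1 = [0x1f, 0xfd, 0x13, 0x13]
t2 = [0x1f, 0xfd, 0xfd, 0x13]
t3 = [0x13, 0xfd, 0xfd, 0x1f]

RES = [0x13, 0xfd, 0xfd, 0x1f]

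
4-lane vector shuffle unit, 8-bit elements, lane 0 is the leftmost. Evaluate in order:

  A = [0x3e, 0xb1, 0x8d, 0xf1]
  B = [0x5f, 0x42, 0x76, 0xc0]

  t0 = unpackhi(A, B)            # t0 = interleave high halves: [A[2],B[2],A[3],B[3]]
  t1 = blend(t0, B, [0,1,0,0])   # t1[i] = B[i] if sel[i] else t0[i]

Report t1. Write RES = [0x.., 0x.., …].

t0 = [0x8d, 0x76, 0xf1, 0xc0]
t1 = [0x8d, 0x42, 0xf1, 0xc0]

RES = [0x8d, 0x42, 0xf1, 0xc0]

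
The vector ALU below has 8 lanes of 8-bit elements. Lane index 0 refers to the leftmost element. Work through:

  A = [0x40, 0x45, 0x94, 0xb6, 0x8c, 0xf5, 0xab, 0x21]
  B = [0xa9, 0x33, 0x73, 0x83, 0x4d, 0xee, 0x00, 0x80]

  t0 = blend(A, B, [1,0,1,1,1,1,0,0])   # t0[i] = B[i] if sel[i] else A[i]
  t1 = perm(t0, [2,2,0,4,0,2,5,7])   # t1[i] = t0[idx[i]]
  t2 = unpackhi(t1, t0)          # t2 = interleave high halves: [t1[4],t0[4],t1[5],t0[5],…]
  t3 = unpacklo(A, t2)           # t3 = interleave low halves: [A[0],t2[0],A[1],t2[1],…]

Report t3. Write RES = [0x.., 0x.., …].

→ t0 |a9|45|73|83|4d|ee|ab|21|
→ t1 |73|73|a9|4d|a9|73|ee|21|
→ t2 |a9|4d|73|ee|ee|ab|21|21|
→ t3 |40|a9|45|4d|94|73|b6|ee|

RES = [ 0x40  0xa9  0x45  0x4d  0x94  0x73  0xb6  0xee ]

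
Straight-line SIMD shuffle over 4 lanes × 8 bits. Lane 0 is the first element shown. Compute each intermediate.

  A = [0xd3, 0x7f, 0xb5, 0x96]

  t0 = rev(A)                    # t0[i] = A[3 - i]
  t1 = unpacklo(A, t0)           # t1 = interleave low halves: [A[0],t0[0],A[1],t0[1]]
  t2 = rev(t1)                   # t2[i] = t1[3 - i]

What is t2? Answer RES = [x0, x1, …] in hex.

→ t0 |96|b5|7f|d3|
→ t1 |d3|96|7f|b5|
→ t2 |b5|7f|96|d3|

RES = [0xb5, 0x7f, 0x96, 0xd3]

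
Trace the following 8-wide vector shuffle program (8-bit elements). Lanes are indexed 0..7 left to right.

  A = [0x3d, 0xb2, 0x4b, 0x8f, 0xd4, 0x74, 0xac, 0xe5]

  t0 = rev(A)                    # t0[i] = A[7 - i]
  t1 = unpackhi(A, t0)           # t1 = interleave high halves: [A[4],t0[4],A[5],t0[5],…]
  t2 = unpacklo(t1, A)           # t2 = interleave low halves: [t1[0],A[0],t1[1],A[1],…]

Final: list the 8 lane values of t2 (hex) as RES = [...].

t0 = [0xe5, 0xac, 0x74, 0xd4, 0x8f, 0x4b, 0xb2, 0x3d]
t1 = [0xd4, 0x8f, 0x74, 0x4b, 0xac, 0xb2, 0xe5, 0x3d]
t2 = [0xd4, 0x3d, 0x8f, 0xb2, 0x74, 0x4b, 0x4b, 0x8f]

RES = [ 0xd4  0x3d  0x8f  0xb2  0x74  0x4b  0x4b  0x8f ]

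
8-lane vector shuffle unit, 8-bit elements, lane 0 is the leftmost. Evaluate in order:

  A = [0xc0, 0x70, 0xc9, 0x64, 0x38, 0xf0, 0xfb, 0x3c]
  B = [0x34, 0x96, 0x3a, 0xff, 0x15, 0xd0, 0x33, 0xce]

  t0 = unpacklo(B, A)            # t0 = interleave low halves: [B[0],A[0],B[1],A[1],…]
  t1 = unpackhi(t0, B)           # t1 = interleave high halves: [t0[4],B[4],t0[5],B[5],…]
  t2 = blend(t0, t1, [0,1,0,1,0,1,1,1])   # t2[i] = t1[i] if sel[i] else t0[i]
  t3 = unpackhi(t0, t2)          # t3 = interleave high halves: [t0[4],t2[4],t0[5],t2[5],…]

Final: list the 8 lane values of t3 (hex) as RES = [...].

RES = [ 0x3a  0x3a  0xc9  0x33  0xff  0x64  0x64  0xce ]

t0 = [0x34, 0xc0, 0x96, 0x70, 0x3a, 0xc9, 0xff, 0x64]
t1 = [0x3a, 0x15, 0xc9, 0xd0, 0xff, 0x33, 0x64, 0xce]
t2 = [0x34, 0x15, 0x96, 0xd0, 0x3a, 0x33, 0x64, 0xce]
t3 = [0x3a, 0x3a, 0xc9, 0x33, 0xff, 0x64, 0x64, 0xce]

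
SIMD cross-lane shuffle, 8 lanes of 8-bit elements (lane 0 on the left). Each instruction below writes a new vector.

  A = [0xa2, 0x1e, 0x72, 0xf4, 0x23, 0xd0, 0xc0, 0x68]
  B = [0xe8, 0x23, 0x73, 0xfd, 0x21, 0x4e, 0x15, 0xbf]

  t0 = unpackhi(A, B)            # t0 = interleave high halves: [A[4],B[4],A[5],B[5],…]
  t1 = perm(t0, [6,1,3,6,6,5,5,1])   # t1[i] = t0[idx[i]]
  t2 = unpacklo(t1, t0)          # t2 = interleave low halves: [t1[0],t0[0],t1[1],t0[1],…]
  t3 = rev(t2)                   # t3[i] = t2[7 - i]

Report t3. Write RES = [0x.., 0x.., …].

t0 = [0x23, 0x21, 0xd0, 0x4e, 0xc0, 0x15, 0x68, 0xbf]
t1 = [0x68, 0x21, 0x4e, 0x68, 0x68, 0x15, 0x15, 0x21]
t2 = [0x68, 0x23, 0x21, 0x21, 0x4e, 0xd0, 0x68, 0x4e]
t3 = [0x4e, 0x68, 0xd0, 0x4e, 0x21, 0x21, 0x23, 0x68]

RES = [0x4e, 0x68, 0xd0, 0x4e, 0x21, 0x21, 0x23, 0x68]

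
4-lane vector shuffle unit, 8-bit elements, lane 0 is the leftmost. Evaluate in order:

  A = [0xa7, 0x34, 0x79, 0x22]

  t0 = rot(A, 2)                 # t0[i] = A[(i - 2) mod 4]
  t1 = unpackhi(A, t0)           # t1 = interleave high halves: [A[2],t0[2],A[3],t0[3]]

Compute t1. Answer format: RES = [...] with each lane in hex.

RES = [0x79, 0xa7, 0x22, 0x34]

→ t0 |79|22|a7|34|
→ t1 |79|a7|22|34|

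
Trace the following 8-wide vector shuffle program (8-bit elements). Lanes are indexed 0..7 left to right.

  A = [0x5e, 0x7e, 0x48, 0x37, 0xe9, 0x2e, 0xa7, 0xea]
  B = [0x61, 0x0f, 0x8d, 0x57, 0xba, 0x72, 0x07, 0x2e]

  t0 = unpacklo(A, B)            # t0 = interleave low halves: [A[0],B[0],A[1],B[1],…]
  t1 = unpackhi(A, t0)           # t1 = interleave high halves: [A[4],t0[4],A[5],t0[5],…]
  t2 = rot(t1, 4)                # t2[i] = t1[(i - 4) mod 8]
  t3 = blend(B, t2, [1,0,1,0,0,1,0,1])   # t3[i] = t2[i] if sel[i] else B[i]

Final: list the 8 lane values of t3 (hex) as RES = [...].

t0 = [0x5e, 0x61, 0x7e, 0x0f, 0x48, 0x8d, 0x37, 0x57]
t1 = [0xe9, 0x48, 0x2e, 0x8d, 0xa7, 0x37, 0xea, 0x57]
t2 = [0xa7, 0x37, 0xea, 0x57, 0xe9, 0x48, 0x2e, 0x8d]
t3 = [0xa7, 0x0f, 0xea, 0x57, 0xba, 0x48, 0x07, 0x8d]

RES = [0xa7, 0x0f, 0xea, 0x57, 0xba, 0x48, 0x07, 0x8d]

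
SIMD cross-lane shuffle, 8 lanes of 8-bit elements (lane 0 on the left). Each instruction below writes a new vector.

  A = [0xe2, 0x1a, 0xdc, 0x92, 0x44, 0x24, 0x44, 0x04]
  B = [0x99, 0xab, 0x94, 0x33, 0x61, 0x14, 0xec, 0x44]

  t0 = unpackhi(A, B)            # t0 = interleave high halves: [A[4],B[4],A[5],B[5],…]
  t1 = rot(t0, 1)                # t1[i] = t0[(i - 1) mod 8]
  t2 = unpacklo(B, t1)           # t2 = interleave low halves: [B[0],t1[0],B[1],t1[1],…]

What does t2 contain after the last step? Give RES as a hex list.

→ t0 |44|61|24|14|44|ec|04|44|
→ t1 |44|44|61|24|14|44|ec|04|
→ t2 |99|44|ab|44|94|61|33|24|

RES = [0x99, 0x44, 0xab, 0x44, 0x94, 0x61, 0x33, 0x24]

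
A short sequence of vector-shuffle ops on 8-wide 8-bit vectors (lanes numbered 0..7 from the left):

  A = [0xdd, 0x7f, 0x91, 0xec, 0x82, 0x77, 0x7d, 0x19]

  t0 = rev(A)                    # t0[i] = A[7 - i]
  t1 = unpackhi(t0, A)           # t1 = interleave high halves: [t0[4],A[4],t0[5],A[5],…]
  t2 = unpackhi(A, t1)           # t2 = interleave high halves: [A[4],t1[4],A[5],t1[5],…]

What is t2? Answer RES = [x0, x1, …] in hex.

RES = [0x82, 0x7f, 0x77, 0x7d, 0x7d, 0xdd, 0x19, 0x19]

  t0: 19 7d 77 82 ec 91 7f dd
  t1: ec 82 91 77 7f 7d dd 19
  t2: 82 7f 77 7d 7d dd 19 19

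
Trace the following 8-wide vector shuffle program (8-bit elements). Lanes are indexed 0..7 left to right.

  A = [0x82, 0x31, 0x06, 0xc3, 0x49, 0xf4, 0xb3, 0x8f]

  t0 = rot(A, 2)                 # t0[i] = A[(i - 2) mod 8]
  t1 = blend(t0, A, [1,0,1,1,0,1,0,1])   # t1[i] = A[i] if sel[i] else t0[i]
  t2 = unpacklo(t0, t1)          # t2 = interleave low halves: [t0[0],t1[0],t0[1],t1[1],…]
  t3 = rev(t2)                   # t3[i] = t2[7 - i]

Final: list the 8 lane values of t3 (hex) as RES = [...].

RES = [0xc3, 0x31, 0x06, 0x82, 0x8f, 0x8f, 0x82, 0xb3]

→ t0 |b3|8f|82|31|06|c3|49|f4|
→ t1 |82|8f|06|c3|06|f4|49|8f|
→ t2 |b3|82|8f|8f|82|06|31|c3|
→ t3 |c3|31|06|82|8f|8f|82|b3|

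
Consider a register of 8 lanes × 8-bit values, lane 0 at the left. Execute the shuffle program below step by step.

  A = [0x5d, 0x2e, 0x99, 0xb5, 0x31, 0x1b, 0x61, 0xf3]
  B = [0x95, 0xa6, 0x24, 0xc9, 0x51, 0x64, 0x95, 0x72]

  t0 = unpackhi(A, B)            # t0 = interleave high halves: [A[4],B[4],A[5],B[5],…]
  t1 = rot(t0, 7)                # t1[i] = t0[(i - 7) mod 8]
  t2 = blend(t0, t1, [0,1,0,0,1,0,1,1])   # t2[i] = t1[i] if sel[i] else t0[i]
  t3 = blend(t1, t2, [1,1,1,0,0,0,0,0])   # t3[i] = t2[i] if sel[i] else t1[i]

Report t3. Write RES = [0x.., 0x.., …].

t0 = [0x31, 0x51, 0x1b, 0x64, 0x61, 0x95, 0xf3, 0x72]
t1 = [0x51, 0x1b, 0x64, 0x61, 0x95, 0xf3, 0x72, 0x31]
t2 = [0x31, 0x1b, 0x1b, 0x64, 0x95, 0x95, 0x72, 0x31]
t3 = [0x31, 0x1b, 0x1b, 0x61, 0x95, 0xf3, 0x72, 0x31]

RES = [ 0x31  0x1b  0x1b  0x61  0x95  0xf3  0x72  0x31 ]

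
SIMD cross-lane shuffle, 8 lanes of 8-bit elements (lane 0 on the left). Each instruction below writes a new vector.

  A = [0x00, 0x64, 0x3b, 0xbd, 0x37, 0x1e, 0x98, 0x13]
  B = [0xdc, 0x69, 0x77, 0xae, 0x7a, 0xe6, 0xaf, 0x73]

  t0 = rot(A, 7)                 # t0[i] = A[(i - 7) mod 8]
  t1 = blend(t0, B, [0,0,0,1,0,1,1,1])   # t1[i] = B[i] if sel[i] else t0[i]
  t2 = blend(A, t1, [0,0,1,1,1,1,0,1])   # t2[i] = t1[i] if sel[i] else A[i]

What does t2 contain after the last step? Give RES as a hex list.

RES = [ 0x00  0x64  0xbd  0xae  0x1e  0xe6  0x98  0x73 ]

t0 = [0x64, 0x3b, 0xbd, 0x37, 0x1e, 0x98, 0x13, 0x00]
t1 = [0x64, 0x3b, 0xbd, 0xae, 0x1e, 0xe6, 0xaf, 0x73]
t2 = [0x00, 0x64, 0xbd, 0xae, 0x1e, 0xe6, 0x98, 0x73]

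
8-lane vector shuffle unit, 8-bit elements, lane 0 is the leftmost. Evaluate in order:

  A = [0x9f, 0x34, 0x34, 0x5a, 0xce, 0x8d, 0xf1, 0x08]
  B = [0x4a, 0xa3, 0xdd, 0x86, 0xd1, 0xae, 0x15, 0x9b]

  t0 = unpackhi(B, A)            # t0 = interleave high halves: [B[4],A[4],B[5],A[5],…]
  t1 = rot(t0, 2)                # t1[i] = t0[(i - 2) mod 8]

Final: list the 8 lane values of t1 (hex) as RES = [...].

→ t0 |d1|ce|ae|8d|15|f1|9b|08|
→ t1 |9b|08|d1|ce|ae|8d|15|f1|

RES = [0x9b, 0x08, 0xd1, 0xce, 0xae, 0x8d, 0x15, 0xf1]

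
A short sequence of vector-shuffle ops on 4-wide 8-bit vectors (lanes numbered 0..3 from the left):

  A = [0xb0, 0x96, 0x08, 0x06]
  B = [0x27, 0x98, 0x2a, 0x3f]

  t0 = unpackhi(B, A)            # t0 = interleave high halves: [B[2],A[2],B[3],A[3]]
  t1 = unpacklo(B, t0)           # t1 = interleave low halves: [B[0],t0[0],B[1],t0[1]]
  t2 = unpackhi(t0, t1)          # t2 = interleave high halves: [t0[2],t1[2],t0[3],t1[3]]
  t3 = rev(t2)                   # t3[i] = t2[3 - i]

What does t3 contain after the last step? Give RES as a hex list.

RES = [ 0x08  0x06  0x98  0x3f ]

t0 = [0x2a, 0x08, 0x3f, 0x06]
t1 = [0x27, 0x2a, 0x98, 0x08]
t2 = [0x3f, 0x98, 0x06, 0x08]
t3 = [0x08, 0x06, 0x98, 0x3f]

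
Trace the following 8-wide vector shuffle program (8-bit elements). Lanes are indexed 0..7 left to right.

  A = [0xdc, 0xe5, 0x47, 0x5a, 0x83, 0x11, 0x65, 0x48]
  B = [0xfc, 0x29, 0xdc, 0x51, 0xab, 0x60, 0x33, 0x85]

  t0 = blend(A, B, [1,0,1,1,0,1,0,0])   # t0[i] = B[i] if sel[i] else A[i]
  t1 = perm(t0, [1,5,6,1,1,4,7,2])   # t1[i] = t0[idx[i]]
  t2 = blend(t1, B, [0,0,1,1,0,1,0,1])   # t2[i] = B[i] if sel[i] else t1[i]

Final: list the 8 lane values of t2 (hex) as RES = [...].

t0 = [0xfc, 0xe5, 0xdc, 0x51, 0x83, 0x60, 0x65, 0x48]
t1 = [0xe5, 0x60, 0x65, 0xe5, 0xe5, 0x83, 0x48, 0xdc]
t2 = [0xe5, 0x60, 0xdc, 0x51, 0xe5, 0x60, 0x48, 0x85]

RES = [0xe5, 0x60, 0xdc, 0x51, 0xe5, 0x60, 0x48, 0x85]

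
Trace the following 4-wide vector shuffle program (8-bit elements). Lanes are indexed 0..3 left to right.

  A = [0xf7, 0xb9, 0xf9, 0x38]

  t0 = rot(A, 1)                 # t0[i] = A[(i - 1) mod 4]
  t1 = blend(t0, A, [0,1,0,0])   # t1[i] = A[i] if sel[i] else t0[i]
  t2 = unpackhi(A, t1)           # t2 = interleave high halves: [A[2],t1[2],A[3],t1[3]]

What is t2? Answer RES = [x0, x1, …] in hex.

RES = [0xf9, 0xb9, 0x38, 0xf9]

  t0: 38 f7 b9 f9
  t1: 38 b9 b9 f9
  t2: f9 b9 38 f9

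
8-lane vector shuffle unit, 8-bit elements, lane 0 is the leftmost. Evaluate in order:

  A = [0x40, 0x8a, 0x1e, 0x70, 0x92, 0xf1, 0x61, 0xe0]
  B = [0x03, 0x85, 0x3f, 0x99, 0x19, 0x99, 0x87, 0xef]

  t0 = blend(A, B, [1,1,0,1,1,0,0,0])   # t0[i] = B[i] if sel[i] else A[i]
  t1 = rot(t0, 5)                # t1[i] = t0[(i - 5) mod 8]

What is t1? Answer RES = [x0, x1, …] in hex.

  t0: 03 85 1e 99 19 f1 61 e0
  t1: 99 19 f1 61 e0 03 85 1e

RES = [ 0x99  0x19  0xf1  0x61  0xe0  0x03  0x85  0x1e ]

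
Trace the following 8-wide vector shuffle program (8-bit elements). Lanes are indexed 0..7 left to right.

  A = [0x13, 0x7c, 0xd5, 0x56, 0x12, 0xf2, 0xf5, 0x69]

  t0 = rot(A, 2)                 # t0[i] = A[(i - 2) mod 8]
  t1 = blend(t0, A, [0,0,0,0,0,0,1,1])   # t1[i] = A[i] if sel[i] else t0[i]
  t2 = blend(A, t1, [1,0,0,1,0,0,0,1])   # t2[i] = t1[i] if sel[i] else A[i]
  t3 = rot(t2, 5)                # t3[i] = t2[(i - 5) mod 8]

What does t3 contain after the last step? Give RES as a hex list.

  t0: f5 69 13 7c d5 56 12 f2
  t1: f5 69 13 7c d5 56 f5 69
  t2: f5 7c d5 7c 12 f2 f5 69
  t3: 7c 12 f2 f5 69 f5 7c d5

RES = [ 0x7c  0x12  0xf2  0xf5  0x69  0xf5  0x7c  0xd5 ]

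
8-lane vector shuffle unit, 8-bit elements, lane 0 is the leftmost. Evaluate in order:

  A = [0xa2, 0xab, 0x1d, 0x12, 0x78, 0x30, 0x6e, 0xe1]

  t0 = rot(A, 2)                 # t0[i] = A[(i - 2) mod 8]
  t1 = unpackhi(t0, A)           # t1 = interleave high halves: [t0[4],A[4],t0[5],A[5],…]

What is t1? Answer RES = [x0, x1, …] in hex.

→ t0 |6e|e1|a2|ab|1d|12|78|30|
→ t1 |1d|78|12|30|78|6e|30|e1|

RES = [ 0x1d  0x78  0x12  0x30  0x78  0x6e  0x30  0xe1 ]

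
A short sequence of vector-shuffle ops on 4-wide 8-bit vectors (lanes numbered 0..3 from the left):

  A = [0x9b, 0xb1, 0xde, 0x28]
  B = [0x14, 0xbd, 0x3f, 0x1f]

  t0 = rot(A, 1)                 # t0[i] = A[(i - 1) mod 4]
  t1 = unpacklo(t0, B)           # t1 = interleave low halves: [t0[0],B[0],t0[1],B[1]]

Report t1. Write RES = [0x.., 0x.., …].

RES = [0x28, 0x14, 0x9b, 0xbd]

→ t0 |28|9b|b1|de|
→ t1 |28|14|9b|bd|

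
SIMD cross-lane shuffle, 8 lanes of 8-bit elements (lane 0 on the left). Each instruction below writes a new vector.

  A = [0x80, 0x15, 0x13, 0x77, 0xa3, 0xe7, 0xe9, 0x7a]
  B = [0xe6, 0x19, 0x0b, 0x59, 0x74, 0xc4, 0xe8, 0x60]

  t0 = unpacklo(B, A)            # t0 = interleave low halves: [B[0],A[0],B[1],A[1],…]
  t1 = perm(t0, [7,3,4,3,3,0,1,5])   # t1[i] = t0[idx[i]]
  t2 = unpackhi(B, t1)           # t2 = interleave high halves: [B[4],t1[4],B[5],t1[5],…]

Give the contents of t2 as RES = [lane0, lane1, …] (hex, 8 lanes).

RES = [ 0x74  0x15  0xc4  0xe6  0xe8  0x80  0x60  0x13 ]

t0 = [0xe6, 0x80, 0x19, 0x15, 0x0b, 0x13, 0x59, 0x77]
t1 = [0x77, 0x15, 0x0b, 0x15, 0x15, 0xe6, 0x80, 0x13]
t2 = [0x74, 0x15, 0xc4, 0xe6, 0xe8, 0x80, 0x60, 0x13]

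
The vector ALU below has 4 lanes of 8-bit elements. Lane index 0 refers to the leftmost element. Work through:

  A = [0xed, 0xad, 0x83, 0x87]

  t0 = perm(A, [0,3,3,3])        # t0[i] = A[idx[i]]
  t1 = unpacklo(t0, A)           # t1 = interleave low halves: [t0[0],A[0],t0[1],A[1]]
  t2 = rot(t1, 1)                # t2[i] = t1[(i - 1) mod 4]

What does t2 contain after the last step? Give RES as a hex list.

RES = [ 0xad  0xed  0xed  0x87 ]

  t0: ed 87 87 87
  t1: ed ed 87 ad
  t2: ad ed ed 87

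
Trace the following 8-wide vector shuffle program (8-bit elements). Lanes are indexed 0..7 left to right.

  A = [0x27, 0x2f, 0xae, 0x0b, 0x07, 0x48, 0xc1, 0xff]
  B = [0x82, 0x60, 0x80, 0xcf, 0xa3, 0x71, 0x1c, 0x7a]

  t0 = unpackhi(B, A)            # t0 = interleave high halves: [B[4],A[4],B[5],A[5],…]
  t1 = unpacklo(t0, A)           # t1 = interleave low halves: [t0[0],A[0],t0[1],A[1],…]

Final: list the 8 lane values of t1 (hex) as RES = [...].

t0 = [0xa3, 0x07, 0x71, 0x48, 0x1c, 0xc1, 0x7a, 0xff]
t1 = [0xa3, 0x27, 0x07, 0x2f, 0x71, 0xae, 0x48, 0x0b]

RES = [ 0xa3  0x27  0x07  0x2f  0x71  0xae  0x48  0x0b ]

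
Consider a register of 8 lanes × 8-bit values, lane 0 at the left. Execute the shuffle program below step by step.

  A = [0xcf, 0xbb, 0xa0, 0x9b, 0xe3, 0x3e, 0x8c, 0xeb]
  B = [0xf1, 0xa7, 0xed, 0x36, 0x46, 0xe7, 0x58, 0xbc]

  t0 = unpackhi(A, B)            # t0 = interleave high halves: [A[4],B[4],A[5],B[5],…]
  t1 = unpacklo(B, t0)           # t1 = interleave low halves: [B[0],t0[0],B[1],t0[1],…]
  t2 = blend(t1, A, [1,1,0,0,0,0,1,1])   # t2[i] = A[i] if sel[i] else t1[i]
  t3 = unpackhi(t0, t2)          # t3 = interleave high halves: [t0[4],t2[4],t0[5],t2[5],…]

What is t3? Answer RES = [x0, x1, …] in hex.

RES = [0x8c, 0xed, 0x58, 0x3e, 0xeb, 0x8c, 0xbc, 0xeb]

  t0: e3 46 3e e7 8c 58 eb bc
  t1: f1 e3 a7 46 ed 3e 36 e7
  t2: cf bb a7 46 ed 3e 8c eb
  t3: 8c ed 58 3e eb 8c bc eb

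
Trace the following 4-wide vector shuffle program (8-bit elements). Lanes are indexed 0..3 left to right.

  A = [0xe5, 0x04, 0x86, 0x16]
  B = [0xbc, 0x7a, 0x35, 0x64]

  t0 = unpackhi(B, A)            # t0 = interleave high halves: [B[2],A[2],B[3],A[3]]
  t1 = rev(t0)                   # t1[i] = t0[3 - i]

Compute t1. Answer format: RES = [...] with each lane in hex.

  t0: 35 86 64 16
  t1: 16 64 86 35

RES = [ 0x16  0x64  0x86  0x35 ]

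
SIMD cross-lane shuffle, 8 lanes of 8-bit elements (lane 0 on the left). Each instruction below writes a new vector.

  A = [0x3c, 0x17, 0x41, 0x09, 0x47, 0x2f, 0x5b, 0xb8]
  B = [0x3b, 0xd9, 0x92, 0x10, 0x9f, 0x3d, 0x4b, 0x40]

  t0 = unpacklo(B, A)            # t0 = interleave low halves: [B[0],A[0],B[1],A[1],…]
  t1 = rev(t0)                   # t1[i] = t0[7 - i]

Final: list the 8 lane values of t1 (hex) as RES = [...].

  t0: 3b 3c d9 17 92 41 10 09
  t1: 09 10 41 92 17 d9 3c 3b

RES = [0x09, 0x10, 0x41, 0x92, 0x17, 0xd9, 0x3c, 0x3b]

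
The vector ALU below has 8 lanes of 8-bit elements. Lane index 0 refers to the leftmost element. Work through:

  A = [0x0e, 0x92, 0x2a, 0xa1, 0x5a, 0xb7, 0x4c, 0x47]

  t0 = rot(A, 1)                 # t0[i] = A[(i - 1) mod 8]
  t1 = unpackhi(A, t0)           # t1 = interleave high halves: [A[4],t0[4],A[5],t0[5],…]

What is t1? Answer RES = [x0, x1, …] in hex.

RES = [0x5a, 0xa1, 0xb7, 0x5a, 0x4c, 0xb7, 0x47, 0x4c]

  t0: 47 0e 92 2a a1 5a b7 4c
  t1: 5a a1 b7 5a 4c b7 47 4c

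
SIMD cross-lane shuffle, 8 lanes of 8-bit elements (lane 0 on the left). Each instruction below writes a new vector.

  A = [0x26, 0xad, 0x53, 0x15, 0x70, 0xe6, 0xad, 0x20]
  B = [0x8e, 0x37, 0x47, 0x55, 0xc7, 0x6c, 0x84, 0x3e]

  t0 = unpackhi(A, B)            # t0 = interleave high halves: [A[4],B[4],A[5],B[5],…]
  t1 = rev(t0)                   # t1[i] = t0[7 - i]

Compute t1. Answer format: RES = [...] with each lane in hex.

RES = [0x3e, 0x20, 0x84, 0xad, 0x6c, 0xe6, 0xc7, 0x70]

  t0: 70 c7 e6 6c ad 84 20 3e
  t1: 3e 20 84 ad 6c e6 c7 70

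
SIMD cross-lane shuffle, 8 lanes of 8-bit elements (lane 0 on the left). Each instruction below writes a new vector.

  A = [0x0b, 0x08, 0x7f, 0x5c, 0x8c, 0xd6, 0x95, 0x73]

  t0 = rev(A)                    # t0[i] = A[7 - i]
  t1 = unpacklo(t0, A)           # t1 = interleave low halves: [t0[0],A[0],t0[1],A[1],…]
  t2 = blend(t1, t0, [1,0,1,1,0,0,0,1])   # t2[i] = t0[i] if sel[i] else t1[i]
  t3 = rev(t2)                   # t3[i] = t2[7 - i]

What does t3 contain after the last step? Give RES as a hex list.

RES = [ 0x0b  0x8c  0x7f  0xd6  0x8c  0xd6  0x0b  0x73 ]

→ t0 |73|95|d6|8c|5c|7f|08|0b|
→ t1 |73|0b|95|08|d6|7f|8c|5c|
→ t2 |73|0b|d6|8c|d6|7f|8c|0b|
→ t3 |0b|8c|7f|d6|8c|d6|0b|73|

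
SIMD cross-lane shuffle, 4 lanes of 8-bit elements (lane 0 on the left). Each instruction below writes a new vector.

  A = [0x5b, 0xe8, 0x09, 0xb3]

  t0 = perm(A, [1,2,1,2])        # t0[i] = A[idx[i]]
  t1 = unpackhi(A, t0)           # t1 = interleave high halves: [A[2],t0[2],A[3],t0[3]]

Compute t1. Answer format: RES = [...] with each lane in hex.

RES = [0x09, 0xe8, 0xb3, 0x09]

  t0: e8 09 e8 09
  t1: 09 e8 b3 09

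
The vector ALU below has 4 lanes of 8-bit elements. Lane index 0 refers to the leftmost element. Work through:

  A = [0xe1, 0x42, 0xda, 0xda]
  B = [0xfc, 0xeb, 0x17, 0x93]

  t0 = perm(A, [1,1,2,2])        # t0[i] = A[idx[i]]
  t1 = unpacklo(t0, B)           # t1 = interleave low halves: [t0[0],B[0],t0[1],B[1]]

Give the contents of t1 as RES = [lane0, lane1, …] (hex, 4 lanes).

  t0: 42 42 da da
  t1: 42 fc 42 eb

RES = [ 0x42  0xfc  0x42  0xeb ]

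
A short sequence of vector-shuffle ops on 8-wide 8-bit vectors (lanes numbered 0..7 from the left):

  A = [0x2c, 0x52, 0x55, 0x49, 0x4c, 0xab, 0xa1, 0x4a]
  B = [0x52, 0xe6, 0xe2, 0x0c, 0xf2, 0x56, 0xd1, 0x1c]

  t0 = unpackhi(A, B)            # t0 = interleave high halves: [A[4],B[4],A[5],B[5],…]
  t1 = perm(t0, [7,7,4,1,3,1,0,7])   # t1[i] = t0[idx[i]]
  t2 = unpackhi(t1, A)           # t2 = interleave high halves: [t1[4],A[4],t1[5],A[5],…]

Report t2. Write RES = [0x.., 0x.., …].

→ t0 |4c|f2|ab|56|a1|d1|4a|1c|
→ t1 |1c|1c|a1|f2|56|f2|4c|1c|
→ t2 |56|4c|f2|ab|4c|a1|1c|4a|

RES = [0x56, 0x4c, 0xf2, 0xab, 0x4c, 0xa1, 0x1c, 0x4a]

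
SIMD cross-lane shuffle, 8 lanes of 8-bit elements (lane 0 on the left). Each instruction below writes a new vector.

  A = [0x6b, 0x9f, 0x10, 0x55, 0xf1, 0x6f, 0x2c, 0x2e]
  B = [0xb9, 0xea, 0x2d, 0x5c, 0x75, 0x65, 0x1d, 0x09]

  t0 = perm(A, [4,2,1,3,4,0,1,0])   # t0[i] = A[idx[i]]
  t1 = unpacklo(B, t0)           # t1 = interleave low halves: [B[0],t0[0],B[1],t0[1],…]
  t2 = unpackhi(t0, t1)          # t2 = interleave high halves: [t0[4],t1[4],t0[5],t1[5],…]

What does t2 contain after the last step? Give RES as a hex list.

  t0: f1 10 9f 55 f1 6b 9f 6b
  t1: b9 f1 ea 10 2d 9f 5c 55
  t2: f1 2d 6b 9f 9f 5c 6b 55

RES = [ 0xf1  0x2d  0x6b  0x9f  0x9f  0x5c  0x6b  0x55 ]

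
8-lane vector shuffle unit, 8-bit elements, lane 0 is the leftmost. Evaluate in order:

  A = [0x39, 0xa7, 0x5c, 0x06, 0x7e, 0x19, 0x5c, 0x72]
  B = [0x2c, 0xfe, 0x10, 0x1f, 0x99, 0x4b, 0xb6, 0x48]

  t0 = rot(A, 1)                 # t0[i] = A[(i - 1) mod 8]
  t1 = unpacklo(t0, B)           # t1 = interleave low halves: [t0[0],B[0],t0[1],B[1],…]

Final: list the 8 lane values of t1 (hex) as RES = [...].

  t0: 72 39 a7 5c 06 7e 19 5c
  t1: 72 2c 39 fe a7 10 5c 1f

RES = [ 0x72  0x2c  0x39  0xfe  0xa7  0x10  0x5c  0x1f ]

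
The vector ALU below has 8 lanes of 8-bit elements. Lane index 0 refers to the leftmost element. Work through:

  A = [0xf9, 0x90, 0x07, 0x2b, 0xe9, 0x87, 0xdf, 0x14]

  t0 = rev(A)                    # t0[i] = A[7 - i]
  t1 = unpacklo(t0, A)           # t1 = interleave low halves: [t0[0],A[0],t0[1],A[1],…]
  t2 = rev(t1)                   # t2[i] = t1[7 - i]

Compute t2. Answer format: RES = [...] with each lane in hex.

RES = [0x2b, 0xe9, 0x07, 0x87, 0x90, 0xdf, 0xf9, 0x14]

→ t0 |14|df|87|e9|2b|07|90|f9|
→ t1 |14|f9|df|90|87|07|e9|2b|
→ t2 |2b|e9|07|87|90|df|f9|14|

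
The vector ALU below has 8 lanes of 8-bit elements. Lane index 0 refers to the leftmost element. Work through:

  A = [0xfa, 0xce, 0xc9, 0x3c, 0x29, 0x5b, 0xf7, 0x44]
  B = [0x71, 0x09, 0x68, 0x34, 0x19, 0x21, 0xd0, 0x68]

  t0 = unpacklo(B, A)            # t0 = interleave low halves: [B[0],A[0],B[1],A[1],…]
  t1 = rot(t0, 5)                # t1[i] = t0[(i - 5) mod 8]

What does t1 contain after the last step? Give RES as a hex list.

  t0: 71 fa 09 ce 68 c9 34 3c
  t1: ce 68 c9 34 3c 71 fa 09

RES = [0xce, 0x68, 0xc9, 0x34, 0x3c, 0x71, 0xfa, 0x09]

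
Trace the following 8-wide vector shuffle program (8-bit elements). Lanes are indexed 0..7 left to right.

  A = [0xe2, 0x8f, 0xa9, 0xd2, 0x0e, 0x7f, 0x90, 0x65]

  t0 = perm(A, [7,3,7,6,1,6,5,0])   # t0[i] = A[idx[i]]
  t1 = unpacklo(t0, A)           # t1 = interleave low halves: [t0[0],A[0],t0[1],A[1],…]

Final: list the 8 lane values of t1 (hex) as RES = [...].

RES = [0x65, 0xe2, 0xd2, 0x8f, 0x65, 0xa9, 0x90, 0xd2]

  t0: 65 d2 65 90 8f 90 7f e2
  t1: 65 e2 d2 8f 65 a9 90 d2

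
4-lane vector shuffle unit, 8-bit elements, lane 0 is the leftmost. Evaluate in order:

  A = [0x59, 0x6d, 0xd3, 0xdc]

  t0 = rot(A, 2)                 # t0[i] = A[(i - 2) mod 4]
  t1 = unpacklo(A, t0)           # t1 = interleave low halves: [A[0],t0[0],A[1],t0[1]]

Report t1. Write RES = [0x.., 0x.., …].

RES = [0x59, 0xd3, 0x6d, 0xdc]

t0 = [0xd3, 0xdc, 0x59, 0x6d]
t1 = [0x59, 0xd3, 0x6d, 0xdc]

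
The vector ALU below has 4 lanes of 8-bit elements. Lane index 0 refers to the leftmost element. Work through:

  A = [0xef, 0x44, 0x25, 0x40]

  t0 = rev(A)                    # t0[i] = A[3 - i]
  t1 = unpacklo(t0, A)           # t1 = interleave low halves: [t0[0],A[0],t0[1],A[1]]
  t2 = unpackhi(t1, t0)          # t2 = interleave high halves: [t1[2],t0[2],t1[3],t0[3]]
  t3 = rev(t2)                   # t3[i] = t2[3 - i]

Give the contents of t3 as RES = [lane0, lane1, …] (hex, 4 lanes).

t0 = [0x40, 0x25, 0x44, 0xef]
t1 = [0x40, 0xef, 0x25, 0x44]
t2 = [0x25, 0x44, 0x44, 0xef]
t3 = [0xef, 0x44, 0x44, 0x25]

RES = [0xef, 0x44, 0x44, 0x25]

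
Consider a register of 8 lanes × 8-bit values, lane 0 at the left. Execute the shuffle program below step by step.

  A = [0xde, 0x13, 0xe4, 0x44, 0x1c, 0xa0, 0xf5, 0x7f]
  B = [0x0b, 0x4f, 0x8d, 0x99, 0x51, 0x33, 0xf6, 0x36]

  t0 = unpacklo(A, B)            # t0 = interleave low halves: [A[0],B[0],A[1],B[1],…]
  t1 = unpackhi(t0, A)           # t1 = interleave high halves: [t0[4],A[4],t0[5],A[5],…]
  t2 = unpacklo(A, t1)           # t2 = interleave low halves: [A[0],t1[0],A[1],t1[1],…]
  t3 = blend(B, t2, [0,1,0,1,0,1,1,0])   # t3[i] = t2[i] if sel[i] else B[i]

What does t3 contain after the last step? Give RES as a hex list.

RES = [0x0b, 0xe4, 0x8d, 0x1c, 0x51, 0x8d, 0x44, 0x36]

t0 = [0xde, 0x0b, 0x13, 0x4f, 0xe4, 0x8d, 0x44, 0x99]
t1 = [0xe4, 0x1c, 0x8d, 0xa0, 0x44, 0xf5, 0x99, 0x7f]
t2 = [0xde, 0xe4, 0x13, 0x1c, 0xe4, 0x8d, 0x44, 0xa0]
t3 = [0x0b, 0xe4, 0x8d, 0x1c, 0x51, 0x8d, 0x44, 0x36]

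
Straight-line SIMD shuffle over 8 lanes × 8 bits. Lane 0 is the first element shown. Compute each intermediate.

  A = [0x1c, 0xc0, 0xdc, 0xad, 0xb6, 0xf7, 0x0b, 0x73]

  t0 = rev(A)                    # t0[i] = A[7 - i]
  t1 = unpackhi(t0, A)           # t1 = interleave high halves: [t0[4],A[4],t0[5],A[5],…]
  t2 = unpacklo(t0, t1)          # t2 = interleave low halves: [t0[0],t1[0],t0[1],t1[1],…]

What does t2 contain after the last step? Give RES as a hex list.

→ t0 |73|0b|f7|b6|ad|dc|c0|1c|
→ t1 |ad|b6|dc|f7|c0|0b|1c|73|
→ t2 |73|ad|0b|b6|f7|dc|b6|f7|

RES = [ 0x73  0xad  0x0b  0xb6  0xf7  0xdc  0xb6  0xf7 ]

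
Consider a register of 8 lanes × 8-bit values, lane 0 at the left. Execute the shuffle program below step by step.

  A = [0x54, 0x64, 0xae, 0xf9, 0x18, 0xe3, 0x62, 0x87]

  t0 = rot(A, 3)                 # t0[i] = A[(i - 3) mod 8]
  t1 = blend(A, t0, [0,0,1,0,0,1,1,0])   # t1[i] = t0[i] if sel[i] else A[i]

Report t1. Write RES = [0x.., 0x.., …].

→ t0 |e3|62|87|54|64|ae|f9|18|
→ t1 |54|64|87|f9|18|ae|f9|87|

RES = [ 0x54  0x64  0x87  0xf9  0x18  0xae  0xf9  0x87 ]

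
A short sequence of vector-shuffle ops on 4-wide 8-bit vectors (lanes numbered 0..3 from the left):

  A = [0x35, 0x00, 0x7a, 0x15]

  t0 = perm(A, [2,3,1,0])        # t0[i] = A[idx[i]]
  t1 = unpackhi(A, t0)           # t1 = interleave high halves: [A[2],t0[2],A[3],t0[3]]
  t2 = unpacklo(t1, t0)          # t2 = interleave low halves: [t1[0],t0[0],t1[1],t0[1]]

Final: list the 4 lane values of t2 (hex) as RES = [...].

  t0: 7a 15 00 35
  t1: 7a 00 15 35
  t2: 7a 7a 00 15

RES = [0x7a, 0x7a, 0x00, 0x15]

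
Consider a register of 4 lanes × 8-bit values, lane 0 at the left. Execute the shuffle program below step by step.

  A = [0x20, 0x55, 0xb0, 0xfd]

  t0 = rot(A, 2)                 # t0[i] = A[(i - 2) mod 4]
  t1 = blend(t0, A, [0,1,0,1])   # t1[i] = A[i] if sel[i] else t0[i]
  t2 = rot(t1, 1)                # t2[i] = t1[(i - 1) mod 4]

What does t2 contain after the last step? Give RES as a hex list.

RES = [0xfd, 0xb0, 0x55, 0x20]

→ t0 |b0|fd|20|55|
→ t1 |b0|55|20|fd|
→ t2 |fd|b0|55|20|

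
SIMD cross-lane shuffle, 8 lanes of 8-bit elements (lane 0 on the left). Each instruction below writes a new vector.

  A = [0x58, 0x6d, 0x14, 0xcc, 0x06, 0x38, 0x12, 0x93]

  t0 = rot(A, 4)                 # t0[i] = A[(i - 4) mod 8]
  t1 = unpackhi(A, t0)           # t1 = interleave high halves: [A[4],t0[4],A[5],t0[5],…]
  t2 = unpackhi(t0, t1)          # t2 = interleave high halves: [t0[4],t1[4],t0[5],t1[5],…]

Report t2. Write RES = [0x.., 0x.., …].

RES = [ 0x58  0x12  0x6d  0x14  0x14  0x93  0xcc  0xcc ]

→ t0 |06|38|12|93|58|6d|14|cc|
→ t1 |06|58|38|6d|12|14|93|cc|
→ t2 |58|12|6d|14|14|93|cc|cc|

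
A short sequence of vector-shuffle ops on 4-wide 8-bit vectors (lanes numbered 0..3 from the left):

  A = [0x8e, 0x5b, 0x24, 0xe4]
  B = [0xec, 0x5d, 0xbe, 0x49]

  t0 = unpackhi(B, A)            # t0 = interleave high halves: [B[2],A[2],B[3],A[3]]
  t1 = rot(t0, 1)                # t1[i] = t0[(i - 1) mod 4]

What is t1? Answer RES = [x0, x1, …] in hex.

t0 = [0xbe, 0x24, 0x49, 0xe4]
t1 = [0xe4, 0xbe, 0x24, 0x49]

RES = [0xe4, 0xbe, 0x24, 0x49]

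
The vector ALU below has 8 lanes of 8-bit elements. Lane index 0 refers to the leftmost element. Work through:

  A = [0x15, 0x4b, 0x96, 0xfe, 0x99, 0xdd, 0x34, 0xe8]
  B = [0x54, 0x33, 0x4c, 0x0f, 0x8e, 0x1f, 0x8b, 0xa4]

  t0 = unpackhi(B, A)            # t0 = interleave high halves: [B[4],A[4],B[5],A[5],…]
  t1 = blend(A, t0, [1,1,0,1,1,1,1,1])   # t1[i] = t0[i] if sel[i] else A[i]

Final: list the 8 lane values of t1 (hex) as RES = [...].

  t0: 8e 99 1f dd 8b 34 a4 e8
  t1: 8e 99 96 dd 8b 34 a4 e8

RES = [ 0x8e  0x99  0x96  0xdd  0x8b  0x34  0xa4  0xe8 ]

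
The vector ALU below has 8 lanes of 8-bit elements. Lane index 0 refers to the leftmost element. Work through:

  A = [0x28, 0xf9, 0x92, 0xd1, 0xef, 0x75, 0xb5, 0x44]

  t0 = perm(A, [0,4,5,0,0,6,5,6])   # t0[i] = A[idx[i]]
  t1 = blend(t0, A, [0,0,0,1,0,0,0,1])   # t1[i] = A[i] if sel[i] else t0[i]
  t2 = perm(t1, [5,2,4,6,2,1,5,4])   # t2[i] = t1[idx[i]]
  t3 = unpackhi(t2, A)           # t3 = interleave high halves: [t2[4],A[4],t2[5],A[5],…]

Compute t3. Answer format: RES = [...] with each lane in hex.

  t0: 28 ef 75 28 28 b5 75 b5
  t1: 28 ef 75 d1 28 b5 75 44
  t2: b5 75 28 75 75 ef b5 28
  t3: 75 ef ef 75 b5 b5 28 44

RES = [0x75, 0xef, 0xef, 0x75, 0xb5, 0xb5, 0x28, 0x44]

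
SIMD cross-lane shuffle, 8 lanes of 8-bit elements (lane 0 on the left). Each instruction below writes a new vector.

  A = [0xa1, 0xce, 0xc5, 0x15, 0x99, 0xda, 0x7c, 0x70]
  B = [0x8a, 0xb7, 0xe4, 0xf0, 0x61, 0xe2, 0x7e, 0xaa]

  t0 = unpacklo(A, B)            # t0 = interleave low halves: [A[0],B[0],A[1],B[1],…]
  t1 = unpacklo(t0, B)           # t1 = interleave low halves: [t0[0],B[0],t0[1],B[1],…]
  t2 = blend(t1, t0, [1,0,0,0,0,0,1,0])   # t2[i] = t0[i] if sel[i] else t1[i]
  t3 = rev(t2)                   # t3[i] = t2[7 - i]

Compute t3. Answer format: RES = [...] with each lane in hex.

  t0: a1 8a ce b7 c5 e4 15 f0
  t1: a1 8a 8a b7 ce e4 b7 f0
  t2: a1 8a 8a b7 ce e4 15 f0
  t3: f0 15 e4 ce b7 8a 8a a1

RES = [0xf0, 0x15, 0xe4, 0xce, 0xb7, 0x8a, 0x8a, 0xa1]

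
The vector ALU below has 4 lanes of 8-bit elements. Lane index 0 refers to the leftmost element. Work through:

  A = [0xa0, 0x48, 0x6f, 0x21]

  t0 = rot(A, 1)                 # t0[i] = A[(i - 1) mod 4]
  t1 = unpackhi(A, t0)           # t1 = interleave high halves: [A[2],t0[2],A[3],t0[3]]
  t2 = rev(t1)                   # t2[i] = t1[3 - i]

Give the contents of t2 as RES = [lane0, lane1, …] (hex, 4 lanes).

→ t0 |21|a0|48|6f|
→ t1 |6f|48|21|6f|
→ t2 |6f|21|48|6f|

RES = [0x6f, 0x21, 0x48, 0x6f]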